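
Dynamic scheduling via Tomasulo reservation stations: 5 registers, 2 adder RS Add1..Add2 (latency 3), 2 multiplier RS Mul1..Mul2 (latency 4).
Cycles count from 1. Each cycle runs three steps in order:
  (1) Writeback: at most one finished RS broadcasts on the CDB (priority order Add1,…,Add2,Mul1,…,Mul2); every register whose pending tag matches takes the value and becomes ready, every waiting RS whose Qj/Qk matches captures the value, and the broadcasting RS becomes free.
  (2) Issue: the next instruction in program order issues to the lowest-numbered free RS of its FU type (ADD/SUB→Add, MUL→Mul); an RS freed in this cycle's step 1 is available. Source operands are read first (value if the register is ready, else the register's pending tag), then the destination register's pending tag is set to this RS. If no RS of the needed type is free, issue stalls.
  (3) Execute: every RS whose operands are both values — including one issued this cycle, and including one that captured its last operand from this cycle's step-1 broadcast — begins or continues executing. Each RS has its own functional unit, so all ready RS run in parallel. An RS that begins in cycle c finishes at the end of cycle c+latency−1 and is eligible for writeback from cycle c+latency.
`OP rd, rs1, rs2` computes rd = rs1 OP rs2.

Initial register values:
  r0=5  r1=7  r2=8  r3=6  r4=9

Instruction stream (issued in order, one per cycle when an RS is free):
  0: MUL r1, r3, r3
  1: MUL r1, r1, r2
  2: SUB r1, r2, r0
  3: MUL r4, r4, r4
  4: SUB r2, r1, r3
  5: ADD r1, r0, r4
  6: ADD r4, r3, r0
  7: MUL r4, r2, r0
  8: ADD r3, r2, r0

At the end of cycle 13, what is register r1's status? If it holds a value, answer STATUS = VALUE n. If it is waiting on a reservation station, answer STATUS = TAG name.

STATUS = VALUE 86

c1: issue MUL r1<-Mul1 | r0:5,r1:Mul1,r2:8,r3:6,r4:9
c2: issue MUL r1<-Mul2 | r0:5,r1:Mul2,r2:8,r3:6,r4:9
c3: issue SUB r1<-Add1 | r0:5,r1:Add1,r2:8,r3:6,r4:9
c4: stall | r0:5,r1:Add1,r2:8,r3:6,r4:9
c5: CDB Mul1=36; issue MUL r4<-Mul1 | r0:5,r1:Add1,r2:8,r3:6,r4:Mul1
c6: CDB Add1=3; issue SUB r2<-Add1 | r0:5,r1:3,r2:Add1,r3:6,r4:Mul1
c7: issue ADD r1<-Add2 | r0:5,r1:Add2,r2:Add1,r3:6,r4:Mul1
c8: stall | r0:5,r1:Add2,r2:Add1,r3:6,r4:Mul1
c9: CDB Add1=-3; issue ADD r4<-Add1 | r0:5,r1:Add2,r2:-3,r3:6,r4:Add1
c10: CDB Mul1=81; issue MUL r4<-Mul1 | r0:5,r1:Add2,r2:-3,r3:6,r4:Mul1
c11: CDB Mul2=288; stall | r0:5,r1:Add2,r2:-3,r3:6,r4:Mul1
c12: CDB Add1=11; issue ADD r3<-Add1 | r0:5,r1:Add2,r2:-3,r3:Add1,r4:Mul1
c13: CDB Add2=86 | r0:5,r1:86,r2:-3,r3:Add1,r4:Mul1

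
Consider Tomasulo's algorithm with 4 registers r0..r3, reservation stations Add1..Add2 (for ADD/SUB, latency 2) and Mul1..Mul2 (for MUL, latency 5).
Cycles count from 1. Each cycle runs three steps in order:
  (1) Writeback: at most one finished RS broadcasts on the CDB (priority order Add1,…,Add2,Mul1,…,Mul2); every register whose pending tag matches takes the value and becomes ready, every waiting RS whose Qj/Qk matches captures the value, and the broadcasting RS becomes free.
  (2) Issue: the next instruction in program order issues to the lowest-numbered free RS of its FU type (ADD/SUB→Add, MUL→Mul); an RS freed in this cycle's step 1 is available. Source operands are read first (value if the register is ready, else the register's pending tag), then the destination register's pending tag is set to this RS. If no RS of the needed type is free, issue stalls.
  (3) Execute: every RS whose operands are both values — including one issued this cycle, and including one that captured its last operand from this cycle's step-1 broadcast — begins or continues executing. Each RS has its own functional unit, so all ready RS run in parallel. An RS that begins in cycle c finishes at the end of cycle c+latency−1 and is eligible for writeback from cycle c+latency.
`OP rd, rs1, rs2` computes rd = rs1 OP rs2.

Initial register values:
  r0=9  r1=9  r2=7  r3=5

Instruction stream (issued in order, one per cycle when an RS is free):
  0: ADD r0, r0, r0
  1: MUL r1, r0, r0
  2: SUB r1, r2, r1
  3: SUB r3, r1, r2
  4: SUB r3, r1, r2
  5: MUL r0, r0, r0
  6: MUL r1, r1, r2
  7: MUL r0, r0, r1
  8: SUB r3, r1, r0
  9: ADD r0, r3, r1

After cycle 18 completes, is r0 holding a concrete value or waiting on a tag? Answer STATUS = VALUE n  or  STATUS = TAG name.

  c1: issue ADD r0<-Add1  regs: r0:Add1,r1:9,r2:7,r3:5
  c2: issue MUL r1<-Mul1  regs: r0:Add1,r1:Mul1,r2:7,r3:5
  c3: CDB Add1=18; issue SUB r1<-Add1  regs: r0:18,r1:Add1,r2:7,r3:5
  c4: issue SUB r3<-Add2  regs: r0:18,r1:Add1,r2:7,r3:Add2
  c5: stall  regs: r0:18,r1:Add1,r2:7,r3:Add2
  c6: stall  regs: r0:18,r1:Add1,r2:7,r3:Add2
  c7: stall  regs: r0:18,r1:Add1,r2:7,r3:Add2
  c8: CDB Mul1=324; stall  regs: r0:18,r1:Add1,r2:7,r3:Add2
  c9: stall  regs: r0:18,r1:Add1,r2:7,r3:Add2
  c10: CDB Add1=-317; issue SUB r3<-Add1  regs: r0:18,r1:-317,r2:7,r3:Add1
  c11: issue MUL r0<-Mul1  regs: r0:Mul1,r1:-317,r2:7,r3:Add1
  c12: CDB Add1=-324; issue MUL r1<-Mul2  regs: r0:Mul1,r1:Mul2,r2:7,r3:-324
  c13: CDB Add2=-324; stall  regs: r0:Mul1,r1:Mul2,r2:7,r3:-324
  c14: stall  regs: r0:Mul1,r1:Mul2,r2:7,r3:-324
  c15: stall  regs: r0:Mul1,r1:Mul2,r2:7,r3:-324
  c16: CDB Mul1=324; issue MUL r0<-Mul1  regs: r0:Mul1,r1:Mul2,r2:7,r3:-324
  c17: CDB Mul2=-2219; issue SUB r3<-Add1  regs: r0:Mul1,r1:-2219,r2:7,r3:Add1
  c18: issue ADD r0<-Add2  regs: r0:Add2,r1:-2219,r2:7,r3:Add1

STATUS = TAG Add2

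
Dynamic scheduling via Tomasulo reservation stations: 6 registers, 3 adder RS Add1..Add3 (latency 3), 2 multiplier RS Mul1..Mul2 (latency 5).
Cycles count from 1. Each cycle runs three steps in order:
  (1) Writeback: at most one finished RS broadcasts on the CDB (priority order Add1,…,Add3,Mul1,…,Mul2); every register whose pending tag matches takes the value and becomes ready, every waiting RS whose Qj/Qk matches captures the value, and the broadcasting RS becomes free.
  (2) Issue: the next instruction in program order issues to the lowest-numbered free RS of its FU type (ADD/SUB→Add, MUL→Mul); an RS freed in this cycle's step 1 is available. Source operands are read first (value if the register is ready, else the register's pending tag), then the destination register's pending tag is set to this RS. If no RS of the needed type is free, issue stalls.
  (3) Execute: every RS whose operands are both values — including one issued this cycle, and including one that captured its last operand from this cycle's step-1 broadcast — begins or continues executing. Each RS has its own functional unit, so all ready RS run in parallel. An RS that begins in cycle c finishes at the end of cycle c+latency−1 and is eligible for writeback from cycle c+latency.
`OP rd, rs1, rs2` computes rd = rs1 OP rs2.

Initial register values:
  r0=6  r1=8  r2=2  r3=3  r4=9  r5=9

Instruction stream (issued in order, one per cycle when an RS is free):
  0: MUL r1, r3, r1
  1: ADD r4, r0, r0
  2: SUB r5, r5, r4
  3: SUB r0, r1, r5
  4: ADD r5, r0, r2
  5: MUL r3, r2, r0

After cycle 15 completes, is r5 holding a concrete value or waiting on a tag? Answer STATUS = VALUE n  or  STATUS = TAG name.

  c1: issue MUL r1<-Mul1  regs: r0:6,r1:Mul1,r2:2,r3:3,r4:9,r5:9
  c2: issue ADD r4<-Add1  regs: r0:6,r1:Mul1,r2:2,r3:3,r4:Add1,r5:9
  c3: issue SUB r5<-Add2  regs: r0:6,r1:Mul1,r2:2,r3:3,r4:Add1,r5:Add2
  c4: issue SUB r0<-Add3  regs: r0:Add3,r1:Mul1,r2:2,r3:3,r4:Add1,r5:Add2
  c5: CDB Add1=12; issue ADD r5<-Add1  regs: r0:Add3,r1:Mul1,r2:2,r3:3,r4:12,r5:Add1
  c6: CDB Mul1=24; issue MUL r3<-Mul1  regs: r0:Add3,r1:24,r2:2,r3:Mul1,r4:12,r5:Add1
  c7: -  regs: r0:Add3,r1:24,r2:2,r3:Mul1,r4:12,r5:Add1
  c8: CDB Add2=-3  regs: r0:Add3,r1:24,r2:2,r3:Mul1,r4:12,r5:Add1
  c9: -  regs: r0:Add3,r1:24,r2:2,r3:Mul1,r4:12,r5:Add1
  c10: -  regs: r0:Add3,r1:24,r2:2,r3:Mul1,r4:12,r5:Add1
  c11: CDB Add3=27  regs: r0:27,r1:24,r2:2,r3:Mul1,r4:12,r5:Add1
  c12: -  regs: r0:27,r1:24,r2:2,r3:Mul1,r4:12,r5:Add1
  c13: -  regs: r0:27,r1:24,r2:2,r3:Mul1,r4:12,r5:Add1
  c14: CDB Add1=29  regs: r0:27,r1:24,r2:2,r3:Mul1,r4:12,r5:29
  c15: -  regs: r0:27,r1:24,r2:2,r3:Mul1,r4:12,r5:29

STATUS = VALUE 29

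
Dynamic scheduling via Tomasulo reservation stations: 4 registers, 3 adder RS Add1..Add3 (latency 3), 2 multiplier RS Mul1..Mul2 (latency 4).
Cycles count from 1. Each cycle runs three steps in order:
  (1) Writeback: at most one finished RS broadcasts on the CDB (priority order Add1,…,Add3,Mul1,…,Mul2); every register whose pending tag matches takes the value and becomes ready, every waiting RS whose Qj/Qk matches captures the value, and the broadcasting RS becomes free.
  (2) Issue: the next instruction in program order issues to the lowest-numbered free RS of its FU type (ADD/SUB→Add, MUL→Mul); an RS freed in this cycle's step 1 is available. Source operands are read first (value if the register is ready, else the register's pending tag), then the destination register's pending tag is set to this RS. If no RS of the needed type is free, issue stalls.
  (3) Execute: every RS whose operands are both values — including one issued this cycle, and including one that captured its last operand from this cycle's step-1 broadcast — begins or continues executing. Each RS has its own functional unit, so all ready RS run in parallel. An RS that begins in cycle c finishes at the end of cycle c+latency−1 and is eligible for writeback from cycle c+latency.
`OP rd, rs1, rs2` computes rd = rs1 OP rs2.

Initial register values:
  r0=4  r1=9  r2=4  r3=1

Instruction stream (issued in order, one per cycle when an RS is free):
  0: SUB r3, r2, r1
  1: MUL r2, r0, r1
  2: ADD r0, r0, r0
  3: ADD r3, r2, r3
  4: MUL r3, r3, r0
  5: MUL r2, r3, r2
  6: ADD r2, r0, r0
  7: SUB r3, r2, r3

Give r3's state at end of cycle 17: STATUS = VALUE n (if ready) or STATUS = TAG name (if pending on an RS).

STATUS = VALUE -232

c1: issue SUB r3<-Add1 | r0:4,r1:9,r2:4,r3:Add1
c2: issue MUL r2<-Mul1 | r0:4,r1:9,r2:Mul1,r3:Add1
c3: issue ADD r0<-Add2 | r0:Add2,r1:9,r2:Mul1,r3:Add1
c4: CDB Add1=-5; issue ADD r3<-Add1 | r0:Add2,r1:9,r2:Mul1,r3:Add1
c5: issue MUL r3<-Mul2 | r0:Add2,r1:9,r2:Mul1,r3:Mul2
c6: CDB Add2=8; stall | r0:8,r1:9,r2:Mul1,r3:Mul2
c7: CDB Mul1=36; issue MUL r2<-Mul1 | r0:8,r1:9,r2:Mul1,r3:Mul2
c8: issue ADD r2<-Add2 | r0:8,r1:9,r2:Add2,r3:Mul2
c9: issue SUB r3<-Add3 | r0:8,r1:9,r2:Add2,r3:Add3
c10: CDB Add1=31 | r0:8,r1:9,r2:Add2,r3:Add3
c11: CDB Add2=16 | r0:8,r1:9,r2:16,r3:Add3
c12: - | r0:8,r1:9,r2:16,r3:Add3
c13: - | r0:8,r1:9,r2:16,r3:Add3
c14: CDB Mul2=248 | r0:8,r1:9,r2:16,r3:Add3
c15: - | r0:8,r1:9,r2:16,r3:Add3
c16: - | r0:8,r1:9,r2:16,r3:Add3
c17: CDB Add3=-232 | r0:8,r1:9,r2:16,r3:-232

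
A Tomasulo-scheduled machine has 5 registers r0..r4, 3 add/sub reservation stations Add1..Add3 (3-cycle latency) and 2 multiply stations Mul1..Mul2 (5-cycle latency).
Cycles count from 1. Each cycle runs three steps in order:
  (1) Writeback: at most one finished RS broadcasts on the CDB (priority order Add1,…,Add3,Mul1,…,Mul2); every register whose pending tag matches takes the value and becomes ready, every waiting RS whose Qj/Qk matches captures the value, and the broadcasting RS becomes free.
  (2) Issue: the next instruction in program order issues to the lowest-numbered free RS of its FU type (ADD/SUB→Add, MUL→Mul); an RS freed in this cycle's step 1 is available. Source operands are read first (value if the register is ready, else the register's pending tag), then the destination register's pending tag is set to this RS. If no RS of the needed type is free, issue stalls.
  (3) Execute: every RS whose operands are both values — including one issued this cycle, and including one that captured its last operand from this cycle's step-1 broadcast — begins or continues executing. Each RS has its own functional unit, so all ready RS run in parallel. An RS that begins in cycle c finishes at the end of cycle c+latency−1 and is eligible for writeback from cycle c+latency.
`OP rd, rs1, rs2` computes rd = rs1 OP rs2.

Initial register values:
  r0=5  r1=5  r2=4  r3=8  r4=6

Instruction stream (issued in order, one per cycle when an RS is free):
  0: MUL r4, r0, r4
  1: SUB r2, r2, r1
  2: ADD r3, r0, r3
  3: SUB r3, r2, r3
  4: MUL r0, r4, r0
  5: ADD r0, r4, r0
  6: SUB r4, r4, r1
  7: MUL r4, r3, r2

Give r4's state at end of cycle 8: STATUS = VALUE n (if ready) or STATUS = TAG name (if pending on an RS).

STATUS = TAG Mul1

c1: issue MUL r4<-Mul1 | r0:5,r1:5,r2:4,r3:8,r4:Mul1
c2: issue SUB r2<-Add1 | r0:5,r1:5,r2:Add1,r3:8,r4:Mul1
c3: issue ADD r3<-Add2 | r0:5,r1:5,r2:Add1,r3:Add2,r4:Mul1
c4: issue SUB r3<-Add3 | r0:5,r1:5,r2:Add1,r3:Add3,r4:Mul1
c5: CDB Add1=-1; issue MUL r0<-Mul2 | r0:Mul2,r1:5,r2:-1,r3:Add3,r4:Mul1
c6: CDB Add2=13; issue ADD r0<-Add1 | r0:Add1,r1:5,r2:-1,r3:Add3,r4:Mul1
c7: CDB Mul1=30; issue SUB r4<-Add2 | r0:Add1,r1:5,r2:-1,r3:Add3,r4:Add2
c8: issue MUL r4<-Mul1 | r0:Add1,r1:5,r2:-1,r3:Add3,r4:Mul1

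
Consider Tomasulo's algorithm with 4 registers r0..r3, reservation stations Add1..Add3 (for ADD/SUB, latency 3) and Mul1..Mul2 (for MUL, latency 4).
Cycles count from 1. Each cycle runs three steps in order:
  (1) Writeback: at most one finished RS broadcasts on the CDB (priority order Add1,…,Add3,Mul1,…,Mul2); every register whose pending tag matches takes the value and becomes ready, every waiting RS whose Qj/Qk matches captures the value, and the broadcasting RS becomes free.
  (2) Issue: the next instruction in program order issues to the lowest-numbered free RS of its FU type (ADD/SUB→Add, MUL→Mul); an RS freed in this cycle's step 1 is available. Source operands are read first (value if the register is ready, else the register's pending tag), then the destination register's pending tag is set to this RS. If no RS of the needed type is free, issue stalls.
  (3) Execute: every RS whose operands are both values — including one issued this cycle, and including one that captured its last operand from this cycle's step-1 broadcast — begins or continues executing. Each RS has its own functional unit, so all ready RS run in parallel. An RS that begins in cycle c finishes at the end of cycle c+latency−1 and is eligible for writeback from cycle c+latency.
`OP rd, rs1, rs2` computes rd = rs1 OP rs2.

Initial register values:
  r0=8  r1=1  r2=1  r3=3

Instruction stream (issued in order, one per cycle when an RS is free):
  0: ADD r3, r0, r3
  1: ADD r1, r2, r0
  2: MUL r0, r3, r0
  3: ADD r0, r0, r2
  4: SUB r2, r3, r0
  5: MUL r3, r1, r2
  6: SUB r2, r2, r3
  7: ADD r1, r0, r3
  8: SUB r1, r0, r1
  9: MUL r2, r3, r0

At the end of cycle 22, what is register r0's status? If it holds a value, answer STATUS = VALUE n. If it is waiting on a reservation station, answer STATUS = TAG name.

cycle 1: issue ADD r3<-Add1 // r0:8,r1:1,r2:1,r3:Add1
cycle 2: issue ADD r1<-Add2 // r0:8,r1:Add2,r2:1,r3:Add1
cycle 3: issue MUL r0<-Mul1 // r0:Mul1,r1:Add2,r2:1,r3:Add1
cycle 4: CDB Add1=11; issue ADD r0<-Add1 // r0:Add1,r1:Add2,r2:1,r3:11
cycle 5: CDB Add2=9; issue SUB r2<-Add2 // r0:Add1,r1:9,r2:Add2,r3:11
cycle 6: issue MUL r3<-Mul2 // r0:Add1,r1:9,r2:Add2,r3:Mul2
cycle 7: issue SUB r2<-Add3 // r0:Add1,r1:9,r2:Add3,r3:Mul2
cycle 8: CDB Mul1=88; stall // r0:Add1,r1:9,r2:Add3,r3:Mul2
cycle 9: stall // r0:Add1,r1:9,r2:Add3,r3:Mul2
cycle 10: stall // r0:Add1,r1:9,r2:Add3,r3:Mul2
cycle 11: CDB Add1=89; issue ADD r1<-Add1 // r0:89,r1:Add1,r2:Add3,r3:Mul2
cycle 12: stall // r0:89,r1:Add1,r2:Add3,r3:Mul2
cycle 13: stall // r0:89,r1:Add1,r2:Add3,r3:Mul2
cycle 14: CDB Add2=-78; issue SUB r1<-Add2 // r0:89,r1:Add2,r2:Add3,r3:Mul2
cycle 15: issue MUL r2<-Mul1 // r0:89,r1:Add2,r2:Mul1,r3:Mul2
cycle 16: - // r0:89,r1:Add2,r2:Mul1,r3:Mul2
cycle 17: - // r0:89,r1:Add2,r2:Mul1,r3:Mul2
cycle 18: CDB Mul2=-702 // r0:89,r1:Add2,r2:Mul1,r3:-702
cycle 19: - // r0:89,r1:Add2,r2:Mul1,r3:-702
cycle 20: - // r0:89,r1:Add2,r2:Mul1,r3:-702
cycle 21: CDB Add1=-613 // r0:89,r1:Add2,r2:Mul1,r3:-702
cycle 22: CDB Add3=624 // r0:89,r1:Add2,r2:Mul1,r3:-702

STATUS = VALUE 89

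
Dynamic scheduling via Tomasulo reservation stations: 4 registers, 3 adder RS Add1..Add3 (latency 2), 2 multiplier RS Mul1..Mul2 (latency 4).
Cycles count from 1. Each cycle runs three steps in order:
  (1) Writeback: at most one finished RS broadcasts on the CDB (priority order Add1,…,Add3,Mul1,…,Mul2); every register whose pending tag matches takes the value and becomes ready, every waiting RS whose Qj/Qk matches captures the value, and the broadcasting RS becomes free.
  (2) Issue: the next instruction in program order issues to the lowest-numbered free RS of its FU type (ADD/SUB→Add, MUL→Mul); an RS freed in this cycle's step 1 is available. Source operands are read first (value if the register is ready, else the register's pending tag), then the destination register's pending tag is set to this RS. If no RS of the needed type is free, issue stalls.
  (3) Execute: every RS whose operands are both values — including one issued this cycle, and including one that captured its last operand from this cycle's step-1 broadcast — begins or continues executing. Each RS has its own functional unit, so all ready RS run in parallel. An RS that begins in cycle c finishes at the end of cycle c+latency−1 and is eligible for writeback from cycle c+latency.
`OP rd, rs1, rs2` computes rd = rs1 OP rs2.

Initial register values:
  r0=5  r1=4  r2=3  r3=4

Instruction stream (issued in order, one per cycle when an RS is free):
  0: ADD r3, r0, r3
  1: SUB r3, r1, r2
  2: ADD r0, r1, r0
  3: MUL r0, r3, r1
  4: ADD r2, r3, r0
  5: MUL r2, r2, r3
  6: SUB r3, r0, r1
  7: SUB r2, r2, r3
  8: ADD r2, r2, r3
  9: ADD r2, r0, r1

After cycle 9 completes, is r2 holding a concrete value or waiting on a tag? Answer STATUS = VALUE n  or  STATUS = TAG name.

  c1: issue ADD r3<-Add1  regs: r0:5,r1:4,r2:3,r3:Add1
  c2: issue SUB r3<-Add2  regs: r0:5,r1:4,r2:3,r3:Add2
  c3: CDB Add1=9; issue ADD r0<-Add1  regs: r0:Add1,r1:4,r2:3,r3:Add2
  c4: CDB Add2=1; issue MUL r0<-Mul1  regs: r0:Mul1,r1:4,r2:3,r3:1
  c5: CDB Add1=9; issue ADD r2<-Add1  regs: r0:Mul1,r1:4,r2:Add1,r3:1
  c6: issue MUL r2<-Mul2  regs: r0:Mul1,r1:4,r2:Mul2,r3:1
  c7: issue SUB r3<-Add2  regs: r0:Mul1,r1:4,r2:Mul2,r3:Add2
  c8: CDB Mul1=4; issue SUB r2<-Add3  regs: r0:4,r1:4,r2:Add3,r3:Add2
  c9: stall  regs: r0:4,r1:4,r2:Add3,r3:Add2

STATUS = TAG Add3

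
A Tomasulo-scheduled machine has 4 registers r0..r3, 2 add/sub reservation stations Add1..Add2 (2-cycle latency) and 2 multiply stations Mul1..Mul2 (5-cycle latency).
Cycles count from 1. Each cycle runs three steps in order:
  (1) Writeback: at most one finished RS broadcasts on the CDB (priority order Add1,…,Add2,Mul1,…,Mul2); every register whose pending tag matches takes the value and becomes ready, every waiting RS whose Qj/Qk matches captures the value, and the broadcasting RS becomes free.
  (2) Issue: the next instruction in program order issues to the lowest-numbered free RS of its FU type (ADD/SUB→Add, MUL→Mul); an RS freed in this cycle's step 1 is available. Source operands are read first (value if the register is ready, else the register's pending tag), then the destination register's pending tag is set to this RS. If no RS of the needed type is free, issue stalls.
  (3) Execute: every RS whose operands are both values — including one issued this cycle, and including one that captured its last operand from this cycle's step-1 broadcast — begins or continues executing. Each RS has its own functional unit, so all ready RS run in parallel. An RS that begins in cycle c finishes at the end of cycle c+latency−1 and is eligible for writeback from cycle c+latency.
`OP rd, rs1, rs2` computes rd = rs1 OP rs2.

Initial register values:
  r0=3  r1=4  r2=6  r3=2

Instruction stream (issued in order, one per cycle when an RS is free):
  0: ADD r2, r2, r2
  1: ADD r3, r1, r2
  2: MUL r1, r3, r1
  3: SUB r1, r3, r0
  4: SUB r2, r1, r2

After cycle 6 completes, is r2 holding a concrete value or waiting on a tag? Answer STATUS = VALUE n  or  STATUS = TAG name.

STATUS = TAG Add2

  c1: issue ADD r2<-Add1  regs: r0:3,r1:4,r2:Add1,r3:2
  c2: issue ADD r3<-Add2  regs: r0:3,r1:4,r2:Add1,r3:Add2
  c3: CDB Add1=12; issue MUL r1<-Mul1  regs: r0:3,r1:Mul1,r2:12,r3:Add2
  c4: issue SUB r1<-Add1  regs: r0:3,r1:Add1,r2:12,r3:Add2
  c5: CDB Add2=16; issue SUB r2<-Add2  regs: r0:3,r1:Add1,r2:Add2,r3:16
  c6: -  regs: r0:3,r1:Add1,r2:Add2,r3:16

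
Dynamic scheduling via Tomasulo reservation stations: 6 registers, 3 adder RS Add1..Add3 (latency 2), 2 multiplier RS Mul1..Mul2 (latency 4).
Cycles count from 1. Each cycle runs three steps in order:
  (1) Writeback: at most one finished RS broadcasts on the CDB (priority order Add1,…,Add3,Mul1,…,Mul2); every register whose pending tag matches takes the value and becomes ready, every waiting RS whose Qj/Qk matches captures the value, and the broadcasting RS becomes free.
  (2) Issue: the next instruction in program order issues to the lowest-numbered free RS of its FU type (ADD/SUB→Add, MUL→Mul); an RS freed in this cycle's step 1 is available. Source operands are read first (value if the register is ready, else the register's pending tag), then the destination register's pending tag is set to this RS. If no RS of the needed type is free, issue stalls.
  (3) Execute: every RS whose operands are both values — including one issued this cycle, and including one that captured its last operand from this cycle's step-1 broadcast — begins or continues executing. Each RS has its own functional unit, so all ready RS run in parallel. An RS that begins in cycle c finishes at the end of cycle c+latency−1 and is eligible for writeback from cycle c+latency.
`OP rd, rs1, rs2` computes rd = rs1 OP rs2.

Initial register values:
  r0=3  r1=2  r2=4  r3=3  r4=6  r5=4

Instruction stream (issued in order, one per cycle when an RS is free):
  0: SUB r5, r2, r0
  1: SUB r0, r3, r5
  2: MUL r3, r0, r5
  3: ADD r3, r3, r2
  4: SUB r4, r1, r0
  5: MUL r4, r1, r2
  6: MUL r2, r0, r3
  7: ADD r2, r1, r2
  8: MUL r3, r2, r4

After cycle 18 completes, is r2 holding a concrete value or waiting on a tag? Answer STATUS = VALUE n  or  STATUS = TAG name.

STATUS = VALUE 14

c1: issue SUB r5<-Add1 | r0:3,r1:2,r2:4,r3:3,r4:6,r5:Add1
c2: issue SUB r0<-Add2 | r0:Add2,r1:2,r2:4,r3:3,r4:6,r5:Add1
c3: CDB Add1=1; issue MUL r3<-Mul1 | r0:Add2,r1:2,r2:4,r3:Mul1,r4:6,r5:1
c4: issue ADD r3<-Add1 | r0:Add2,r1:2,r2:4,r3:Add1,r4:6,r5:1
c5: CDB Add2=2; issue SUB r4<-Add2 | r0:2,r1:2,r2:4,r3:Add1,r4:Add2,r5:1
c6: issue MUL r4<-Mul2 | r0:2,r1:2,r2:4,r3:Add1,r4:Mul2,r5:1
c7: CDB Add2=0; stall | r0:2,r1:2,r2:4,r3:Add1,r4:Mul2,r5:1
c8: stall | r0:2,r1:2,r2:4,r3:Add1,r4:Mul2,r5:1
c9: CDB Mul1=2; issue MUL r2<-Mul1 | r0:2,r1:2,r2:Mul1,r3:Add1,r4:Mul2,r5:1
c10: CDB Mul2=8; issue ADD r2<-Add2 | r0:2,r1:2,r2:Add2,r3:Add1,r4:8,r5:1
c11: CDB Add1=6; issue MUL r3<-Mul2 | r0:2,r1:2,r2:Add2,r3:Mul2,r4:8,r5:1
c12: - | r0:2,r1:2,r2:Add2,r3:Mul2,r4:8,r5:1
c13: - | r0:2,r1:2,r2:Add2,r3:Mul2,r4:8,r5:1
c14: - | r0:2,r1:2,r2:Add2,r3:Mul2,r4:8,r5:1
c15: CDB Mul1=12 | r0:2,r1:2,r2:Add2,r3:Mul2,r4:8,r5:1
c16: - | r0:2,r1:2,r2:Add2,r3:Mul2,r4:8,r5:1
c17: CDB Add2=14 | r0:2,r1:2,r2:14,r3:Mul2,r4:8,r5:1
c18: - | r0:2,r1:2,r2:14,r3:Mul2,r4:8,r5:1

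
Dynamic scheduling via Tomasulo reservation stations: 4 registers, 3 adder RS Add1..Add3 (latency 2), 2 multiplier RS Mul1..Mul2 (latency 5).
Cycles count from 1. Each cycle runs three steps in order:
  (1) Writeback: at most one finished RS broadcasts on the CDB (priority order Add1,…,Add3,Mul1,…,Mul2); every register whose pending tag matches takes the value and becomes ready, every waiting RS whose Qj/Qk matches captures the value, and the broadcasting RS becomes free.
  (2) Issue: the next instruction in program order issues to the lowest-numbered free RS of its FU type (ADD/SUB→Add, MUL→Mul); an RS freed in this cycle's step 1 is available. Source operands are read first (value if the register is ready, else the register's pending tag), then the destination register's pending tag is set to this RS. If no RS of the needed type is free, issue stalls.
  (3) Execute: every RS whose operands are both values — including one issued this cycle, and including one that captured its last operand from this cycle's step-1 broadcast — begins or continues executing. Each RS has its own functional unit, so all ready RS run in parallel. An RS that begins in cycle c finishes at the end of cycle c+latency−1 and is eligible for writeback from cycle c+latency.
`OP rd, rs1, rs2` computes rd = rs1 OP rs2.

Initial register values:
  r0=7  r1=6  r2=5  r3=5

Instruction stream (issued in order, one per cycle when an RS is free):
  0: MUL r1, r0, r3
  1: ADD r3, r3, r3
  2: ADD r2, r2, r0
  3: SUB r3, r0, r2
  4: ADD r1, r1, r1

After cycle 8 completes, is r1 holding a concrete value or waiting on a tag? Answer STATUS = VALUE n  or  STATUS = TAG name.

STATUS = VALUE 70

  c1: issue MUL r1<-Mul1  regs: r0:7,r1:Mul1,r2:5,r3:5
  c2: issue ADD r3<-Add1  regs: r0:7,r1:Mul1,r2:5,r3:Add1
  c3: issue ADD r2<-Add2  regs: r0:7,r1:Mul1,r2:Add2,r3:Add1
  c4: CDB Add1=10; issue SUB r3<-Add1  regs: r0:7,r1:Mul1,r2:Add2,r3:Add1
  c5: CDB Add2=12; issue ADD r1<-Add2  regs: r0:7,r1:Add2,r2:12,r3:Add1
  c6: CDB Mul1=35  regs: r0:7,r1:Add2,r2:12,r3:Add1
  c7: CDB Add1=-5  regs: r0:7,r1:Add2,r2:12,r3:-5
  c8: CDB Add2=70  regs: r0:7,r1:70,r2:12,r3:-5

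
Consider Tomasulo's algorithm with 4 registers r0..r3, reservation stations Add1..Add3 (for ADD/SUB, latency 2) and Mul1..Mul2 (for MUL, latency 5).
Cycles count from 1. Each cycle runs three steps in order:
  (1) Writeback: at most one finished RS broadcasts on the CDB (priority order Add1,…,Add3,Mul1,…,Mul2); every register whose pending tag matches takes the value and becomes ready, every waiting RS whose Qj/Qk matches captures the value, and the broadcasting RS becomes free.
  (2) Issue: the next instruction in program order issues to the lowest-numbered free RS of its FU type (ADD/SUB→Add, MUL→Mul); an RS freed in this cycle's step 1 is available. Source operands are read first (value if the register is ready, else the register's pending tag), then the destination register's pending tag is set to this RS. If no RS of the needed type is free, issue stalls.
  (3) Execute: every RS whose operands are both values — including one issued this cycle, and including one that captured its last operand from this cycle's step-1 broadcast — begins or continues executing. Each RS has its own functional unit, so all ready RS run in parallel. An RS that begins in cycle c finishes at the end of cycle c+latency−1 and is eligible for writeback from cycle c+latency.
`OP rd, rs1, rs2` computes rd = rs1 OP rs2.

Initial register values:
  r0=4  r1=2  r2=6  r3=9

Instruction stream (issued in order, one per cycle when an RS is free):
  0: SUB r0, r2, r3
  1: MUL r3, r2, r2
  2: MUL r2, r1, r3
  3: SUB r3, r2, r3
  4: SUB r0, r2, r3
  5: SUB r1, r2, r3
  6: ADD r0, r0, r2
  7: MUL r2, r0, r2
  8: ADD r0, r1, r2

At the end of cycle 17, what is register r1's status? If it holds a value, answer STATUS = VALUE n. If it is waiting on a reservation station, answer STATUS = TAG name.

  c1: issue SUB r0<-Add1  regs: r0:Add1,r1:2,r2:6,r3:9
  c2: issue MUL r3<-Mul1  regs: r0:Add1,r1:2,r2:6,r3:Mul1
  c3: CDB Add1=-3; issue MUL r2<-Mul2  regs: r0:-3,r1:2,r2:Mul2,r3:Mul1
  c4: issue SUB r3<-Add1  regs: r0:-3,r1:2,r2:Mul2,r3:Add1
  c5: issue SUB r0<-Add2  regs: r0:Add2,r1:2,r2:Mul2,r3:Add1
  c6: issue SUB r1<-Add3  regs: r0:Add2,r1:Add3,r2:Mul2,r3:Add1
  c7: CDB Mul1=36; stall  regs: r0:Add2,r1:Add3,r2:Mul2,r3:Add1
  c8: stall  regs: r0:Add2,r1:Add3,r2:Mul2,r3:Add1
  c9: stall  regs: r0:Add2,r1:Add3,r2:Mul2,r3:Add1
  c10: stall  regs: r0:Add2,r1:Add3,r2:Mul2,r3:Add1
  c11: stall  regs: r0:Add2,r1:Add3,r2:Mul2,r3:Add1
  c12: CDB Mul2=72; stall  regs: r0:Add2,r1:Add3,r2:72,r3:Add1
  c13: stall  regs: r0:Add2,r1:Add3,r2:72,r3:Add1
  c14: CDB Add1=36; issue ADD r0<-Add1  regs: r0:Add1,r1:Add3,r2:72,r3:36
  c15: issue MUL r2<-Mul1  regs: r0:Add1,r1:Add3,r2:Mul1,r3:36
  c16: CDB Add2=36; issue ADD r0<-Add2  regs: r0:Add2,r1:Add3,r2:Mul1,r3:36
  c17: CDB Add3=36  regs: r0:Add2,r1:36,r2:Mul1,r3:36

STATUS = VALUE 36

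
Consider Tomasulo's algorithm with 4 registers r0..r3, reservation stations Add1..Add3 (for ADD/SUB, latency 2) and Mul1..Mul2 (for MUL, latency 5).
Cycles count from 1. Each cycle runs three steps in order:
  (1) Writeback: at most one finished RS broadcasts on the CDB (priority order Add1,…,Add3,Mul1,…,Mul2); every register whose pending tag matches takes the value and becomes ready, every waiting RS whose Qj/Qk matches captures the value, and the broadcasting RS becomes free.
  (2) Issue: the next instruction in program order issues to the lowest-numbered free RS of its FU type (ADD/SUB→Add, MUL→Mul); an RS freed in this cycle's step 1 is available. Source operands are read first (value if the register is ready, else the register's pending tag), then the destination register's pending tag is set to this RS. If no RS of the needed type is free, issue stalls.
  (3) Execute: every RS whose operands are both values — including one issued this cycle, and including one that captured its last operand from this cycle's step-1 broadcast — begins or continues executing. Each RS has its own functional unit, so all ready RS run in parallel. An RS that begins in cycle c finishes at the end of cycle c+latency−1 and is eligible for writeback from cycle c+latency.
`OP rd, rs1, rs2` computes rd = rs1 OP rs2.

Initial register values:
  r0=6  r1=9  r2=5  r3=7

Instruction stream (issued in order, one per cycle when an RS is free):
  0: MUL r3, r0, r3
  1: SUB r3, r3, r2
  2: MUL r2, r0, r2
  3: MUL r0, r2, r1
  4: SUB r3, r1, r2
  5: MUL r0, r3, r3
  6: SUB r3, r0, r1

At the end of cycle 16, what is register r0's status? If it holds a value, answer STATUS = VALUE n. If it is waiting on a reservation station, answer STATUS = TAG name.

STATUS = VALUE 441

  c1: issue MUL r3<-Mul1  regs: r0:6,r1:9,r2:5,r3:Mul1
  c2: issue SUB r3<-Add1  regs: r0:6,r1:9,r2:5,r3:Add1
  c3: issue MUL r2<-Mul2  regs: r0:6,r1:9,r2:Mul2,r3:Add1
  c4: stall  regs: r0:6,r1:9,r2:Mul2,r3:Add1
  c5: stall  regs: r0:6,r1:9,r2:Mul2,r3:Add1
  c6: CDB Mul1=42; issue MUL r0<-Mul1  regs: r0:Mul1,r1:9,r2:Mul2,r3:Add1
  c7: issue SUB r3<-Add2  regs: r0:Mul1,r1:9,r2:Mul2,r3:Add2
  c8: CDB Add1=37; stall  regs: r0:Mul1,r1:9,r2:Mul2,r3:Add2
  c9: CDB Mul2=30; issue MUL r0<-Mul2  regs: r0:Mul2,r1:9,r2:30,r3:Add2
  c10: issue SUB r3<-Add1  regs: r0:Mul2,r1:9,r2:30,r3:Add1
  c11: CDB Add2=-21  regs: r0:Mul2,r1:9,r2:30,r3:Add1
  c12: -  regs: r0:Mul2,r1:9,r2:30,r3:Add1
  c13: -  regs: r0:Mul2,r1:9,r2:30,r3:Add1
  c14: CDB Mul1=270  regs: r0:Mul2,r1:9,r2:30,r3:Add1
  c15: -  regs: r0:Mul2,r1:9,r2:30,r3:Add1
  c16: CDB Mul2=441  regs: r0:441,r1:9,r2:30,r3:Add1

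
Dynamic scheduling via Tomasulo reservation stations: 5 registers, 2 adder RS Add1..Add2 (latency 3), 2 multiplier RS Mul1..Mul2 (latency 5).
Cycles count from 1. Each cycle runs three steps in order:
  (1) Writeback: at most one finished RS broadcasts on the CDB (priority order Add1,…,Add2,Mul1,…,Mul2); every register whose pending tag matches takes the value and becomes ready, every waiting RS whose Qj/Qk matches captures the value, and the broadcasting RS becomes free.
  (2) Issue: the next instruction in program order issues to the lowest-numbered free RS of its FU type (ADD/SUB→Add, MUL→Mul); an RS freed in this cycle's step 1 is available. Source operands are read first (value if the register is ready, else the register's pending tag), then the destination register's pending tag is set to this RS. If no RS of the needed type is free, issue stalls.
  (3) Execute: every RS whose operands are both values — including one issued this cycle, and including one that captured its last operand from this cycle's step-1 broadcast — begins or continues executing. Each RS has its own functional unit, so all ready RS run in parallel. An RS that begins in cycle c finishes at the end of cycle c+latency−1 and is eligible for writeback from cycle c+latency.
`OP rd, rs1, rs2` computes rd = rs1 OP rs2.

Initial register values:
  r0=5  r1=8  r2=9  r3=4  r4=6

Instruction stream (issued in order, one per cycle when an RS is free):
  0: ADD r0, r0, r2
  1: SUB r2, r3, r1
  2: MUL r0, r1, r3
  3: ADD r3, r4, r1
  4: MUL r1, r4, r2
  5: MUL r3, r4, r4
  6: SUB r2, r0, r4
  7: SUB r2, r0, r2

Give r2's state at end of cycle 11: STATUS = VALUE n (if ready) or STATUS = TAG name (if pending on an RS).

cycle 1: issue ADD r0<-Add1 // r0:Add1,r1:8,r2:9,r3:4,r4:6
cycle 2: issue SUB r2<-Add2 // r0:Add1,r1:8,r2:Add2,r3:4,r4:6
cycle 3: issue MUL r0<-Mul1 // r0:Mul1,r1:8,r2:Add2,r3:4,r4:6
cycle 4: CDB Add1=14; issue ADD r3<-Add1 // r0:Mul1,r1:8,r2:Add2,r3:Add1,r4:6
cycle 5: CDB Add2=-4; issue MUL r1<-Mul2 // r0:Mul1,r1:Mul2,r2:-4,r3:Add1,r4:6
cycle 6: stall // r0:Mul1,r1:Mul2,r2:-4,r3:Add1,r4:6
cycle 7: CDB Add1=14; stall // r0:Mul1,r1:Mul2,r2:-4,r3:14,r4:6
cycle 8: CDB Mul1=32; issue MUL r3<-Mul1 // r0:32,r1:Mul2,r2:-4,r3:Mul1,r4:6
cycle 9: issue SUB r2<-Add1 // r0:32,r1:Mul2,r2:Add1,r3:Mul1,r4:6
cycle 10: CDB Mul2=-24; issue SUB r2<-Add2 // r0:32,r1:-24,r2:Add2,r3:Mul1,r4:6
cycle 11: - // r0:32,r1:-24,r2:Add2,r3:Mul1,r4:6

STATUS = TAG Add2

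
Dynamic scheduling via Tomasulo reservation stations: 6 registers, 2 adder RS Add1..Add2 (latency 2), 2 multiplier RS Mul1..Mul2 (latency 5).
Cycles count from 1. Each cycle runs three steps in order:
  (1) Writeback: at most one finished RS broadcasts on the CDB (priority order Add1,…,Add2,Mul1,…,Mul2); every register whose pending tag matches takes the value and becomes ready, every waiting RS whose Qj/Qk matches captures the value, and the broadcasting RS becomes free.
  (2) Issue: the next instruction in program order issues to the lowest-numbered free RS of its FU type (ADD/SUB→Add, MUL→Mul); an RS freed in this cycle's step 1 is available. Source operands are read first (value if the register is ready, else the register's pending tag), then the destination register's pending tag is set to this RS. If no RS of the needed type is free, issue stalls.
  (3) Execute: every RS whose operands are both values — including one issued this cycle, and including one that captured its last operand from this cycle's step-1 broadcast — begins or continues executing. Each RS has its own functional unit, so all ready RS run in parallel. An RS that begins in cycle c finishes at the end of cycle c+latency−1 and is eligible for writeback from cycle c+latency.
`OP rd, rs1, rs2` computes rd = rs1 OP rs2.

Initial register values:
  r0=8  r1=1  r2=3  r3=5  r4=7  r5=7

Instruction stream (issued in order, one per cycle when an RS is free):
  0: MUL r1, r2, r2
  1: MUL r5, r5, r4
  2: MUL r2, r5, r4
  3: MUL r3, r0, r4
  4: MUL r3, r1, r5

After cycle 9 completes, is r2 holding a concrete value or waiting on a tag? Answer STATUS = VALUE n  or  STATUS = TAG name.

cycle 1: issue MUL r1<-Mul1 // r0:8,r1:Mul1,r2:3,r3:5,r4:7,r5:7
cycle 2: issue MUL r5<-Mul2 // r0:8,r1:Mul1,r2:3,r3:5,r4:7,r5:Mul2
cycle 3: stall // r0:8,r1:Mul1,r2:3,r3:5,r4:7,r5:Mul2
cycle 4: stall // r0:8,r1:Mul1,r2:3,r3:5,r4:7,r5:Mul2
cycle 5: stall // r0:8,r1:Mul1,r2:3,r3:5,r4:7,r5:Mul2
cycle 6: CDB Mul1=9; issue MUL r2<-Mul1 // r0:8,r1:9,r2:Mul1,r3:5,r4:7,r5:Mul2
cycle 7: CDB Mul2=49; issue MUL r3<-Mul2 // r0:8,r1:9,r2:Mul1,r3:Mul2,r4:7,r5:49
cycle 8: stall // r0:8,r1:9,r2:Mul1,r3:Mul2,r4:7,r5:49
cycle 9: stall // r0:8,r1:9,r2:Mul1,r3:Mul2,r4:7,r5:49

STATUS = TAG Mul1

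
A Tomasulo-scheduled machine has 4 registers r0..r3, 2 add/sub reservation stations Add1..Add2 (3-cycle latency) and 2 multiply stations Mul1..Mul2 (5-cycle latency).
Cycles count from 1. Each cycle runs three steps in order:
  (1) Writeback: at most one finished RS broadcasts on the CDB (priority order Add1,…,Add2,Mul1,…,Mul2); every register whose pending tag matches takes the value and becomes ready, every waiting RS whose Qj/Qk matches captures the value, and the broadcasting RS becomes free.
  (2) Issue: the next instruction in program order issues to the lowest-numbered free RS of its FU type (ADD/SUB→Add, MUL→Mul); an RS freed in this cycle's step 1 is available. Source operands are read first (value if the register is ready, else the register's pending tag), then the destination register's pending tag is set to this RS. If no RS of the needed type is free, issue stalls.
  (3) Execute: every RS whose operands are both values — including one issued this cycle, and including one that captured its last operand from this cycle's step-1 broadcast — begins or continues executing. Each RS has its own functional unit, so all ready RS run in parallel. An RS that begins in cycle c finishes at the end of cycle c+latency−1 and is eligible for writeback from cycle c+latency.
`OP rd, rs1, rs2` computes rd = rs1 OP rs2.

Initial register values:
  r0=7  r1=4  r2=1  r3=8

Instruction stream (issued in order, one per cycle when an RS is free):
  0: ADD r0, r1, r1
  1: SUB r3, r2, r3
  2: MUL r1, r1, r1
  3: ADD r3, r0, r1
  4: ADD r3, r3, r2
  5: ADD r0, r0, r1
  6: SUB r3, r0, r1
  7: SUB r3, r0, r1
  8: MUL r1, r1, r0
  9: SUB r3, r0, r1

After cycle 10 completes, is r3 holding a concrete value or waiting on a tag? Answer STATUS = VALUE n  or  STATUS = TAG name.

STATUS = TAG Add2

cycle 1: issue ADD r0<-Add1 // r0:Add1,r1:4,r2:1,r3:8
cycle 2: issue SUB r3<-Add2 // r0:Add1,r1:4,r2:1,r3:Add2
cycle 3: issue MUL r1<-Mul1 // r0:Add1,r1:Mul1,r2:1,r3:Add2
cycle 4: CDB Add1=8; issue ADD r3<-Add1 // r0:8,r1:Mul1,r2:1,r3:Add1
cycle 5: CDB Add2=-7; issue ADD r3<-Add2 // r0:8,r1:Mul1,r2:1,r3:Add2
cycle 6: stall // r0:8,r1:Mul1,r2:1,r3:Add2
cycle 7: stall // r0:8,r1:Mul1,r2:1,r3:Add2
cycle 8: CDB Mul1=16; stall // r0:8,r1:16,r2:1,r3:Add2
cycle 9: stall // r0:8,r1:16,r2:1,r3:Add2
cycle 10: stall // r0:8,r1:16,r2:1,r3:Add2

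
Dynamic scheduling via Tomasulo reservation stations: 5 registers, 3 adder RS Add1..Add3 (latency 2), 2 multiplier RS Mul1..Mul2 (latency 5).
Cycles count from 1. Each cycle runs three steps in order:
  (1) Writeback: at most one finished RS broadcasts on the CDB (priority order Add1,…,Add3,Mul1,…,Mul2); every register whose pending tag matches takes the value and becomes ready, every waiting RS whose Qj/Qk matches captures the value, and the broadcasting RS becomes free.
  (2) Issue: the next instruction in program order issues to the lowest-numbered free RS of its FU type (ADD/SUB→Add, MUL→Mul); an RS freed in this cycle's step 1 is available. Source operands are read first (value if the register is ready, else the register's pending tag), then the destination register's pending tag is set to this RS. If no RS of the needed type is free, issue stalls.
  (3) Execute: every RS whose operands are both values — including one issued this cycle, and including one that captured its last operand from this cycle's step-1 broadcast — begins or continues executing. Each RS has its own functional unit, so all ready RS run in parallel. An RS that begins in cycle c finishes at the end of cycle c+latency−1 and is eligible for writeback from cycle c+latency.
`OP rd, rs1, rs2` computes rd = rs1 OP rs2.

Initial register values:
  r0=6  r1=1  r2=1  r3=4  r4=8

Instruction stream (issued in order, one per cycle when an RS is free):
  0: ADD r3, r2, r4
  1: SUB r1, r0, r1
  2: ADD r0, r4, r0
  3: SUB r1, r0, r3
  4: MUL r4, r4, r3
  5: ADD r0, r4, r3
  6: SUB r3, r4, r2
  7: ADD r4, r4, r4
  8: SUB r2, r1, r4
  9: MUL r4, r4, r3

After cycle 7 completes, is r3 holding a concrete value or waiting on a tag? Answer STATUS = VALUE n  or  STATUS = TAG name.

STATUS = TAG Add2

c1: issue ADD r3<-Add1 | r0:6,r1:1,r2:1,r3:Add1,r4:8
c2: issue SUB r1<-Add2 | r0:6,r1:Add2,r2:1,r3:Add1,r4:8
c3: CDB Add1=9; issue ADD r0<-Add1 | r0:Add1,r1:Add2,r2:1,r3:9,r4:8
c4: CDB Add2=5; issue SUB r1<-Add2 | r0:Add1,r1:Add2,r2:1,r3:9,r4:8
c5: CDB Add1=14; issue MUL r4<-Mul1 | r0:14,r1:Add2,r2:1,r3:9,r4:Mul1
c6: issue ADD r0<-Add1 | r0:Add1,r1:Add2,r2:1,r3:9,r4:Mul1
c7: CDB Add2=5; issue SUB r3<-Add2 | r0:Add1,r1:5,r2:1,r3:Add2,r4:Mul1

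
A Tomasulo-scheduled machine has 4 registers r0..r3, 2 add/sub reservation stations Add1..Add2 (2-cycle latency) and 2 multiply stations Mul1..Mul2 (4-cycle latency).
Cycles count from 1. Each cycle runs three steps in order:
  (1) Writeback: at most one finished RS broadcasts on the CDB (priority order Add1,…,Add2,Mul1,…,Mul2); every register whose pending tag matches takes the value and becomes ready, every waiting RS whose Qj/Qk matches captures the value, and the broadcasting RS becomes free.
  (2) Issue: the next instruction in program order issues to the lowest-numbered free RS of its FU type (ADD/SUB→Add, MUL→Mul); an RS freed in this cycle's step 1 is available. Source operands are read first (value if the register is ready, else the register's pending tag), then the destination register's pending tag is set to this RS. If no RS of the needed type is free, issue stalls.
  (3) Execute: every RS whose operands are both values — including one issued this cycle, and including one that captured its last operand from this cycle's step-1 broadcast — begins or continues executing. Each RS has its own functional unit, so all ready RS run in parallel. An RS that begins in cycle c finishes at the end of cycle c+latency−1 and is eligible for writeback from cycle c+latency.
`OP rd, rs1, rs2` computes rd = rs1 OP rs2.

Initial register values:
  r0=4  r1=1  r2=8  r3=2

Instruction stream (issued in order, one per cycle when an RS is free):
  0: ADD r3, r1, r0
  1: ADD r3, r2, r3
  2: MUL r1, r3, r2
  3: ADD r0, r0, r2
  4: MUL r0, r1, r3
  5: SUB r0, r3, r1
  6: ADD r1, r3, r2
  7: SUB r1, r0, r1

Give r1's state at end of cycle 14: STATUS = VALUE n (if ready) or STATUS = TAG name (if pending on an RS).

STATUS = VALUE -112

c1: issue ADD r3<-Add1 | r0:4,r1:1,r2:8,r3:Add1
c2: issue ADD r3<-Add2 | r0:4,r1:1,r2:8,r3:Add2
c3: CDB Add1=5; issue MUL r1<-Mul1 | r0:4,r1:Mul1,r2:8,r3:Add2
c4: issue ADD r0<-Add1 | r0:Add1,r1:Mul1,r2:8,r3:Add2
c5: CDB Add2=13; issue MUL r0<-Mul2 | r0:Mul2,r1:Mul1,r2:8,r3:13
c6: CDB Add1=12; issue SUB r0<-Add1 | r0:Add1,r1:Mul1,r2:8,r3:13
c7: issue ADD r1<-Add2 | r0:Add1,r1:Add2,r2:8,r3:13
c8: stall | r0:Add1,r1:Add2,r2:8,r3:13
c9: CDB Add2=21; issue SUB r1<-Add2 | r0:Add1,r1:Add2,r2:8,r3:13
c10: CDB Mul1=104 | r0:Add1,r1:Add2,r2:8,r3:13
c11: - | r0:Add1,r1:Add2,r2:8,r3:13
c12: CDB Add1=-91 | r0:-91,r1:Add2,r2:8,r3:13
c13: - | r0:-91,r1:Add2,r2:8,r3:13
c14: CDB Add2=-112 | r0:-91,r1:-112,r2:8,r3:13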